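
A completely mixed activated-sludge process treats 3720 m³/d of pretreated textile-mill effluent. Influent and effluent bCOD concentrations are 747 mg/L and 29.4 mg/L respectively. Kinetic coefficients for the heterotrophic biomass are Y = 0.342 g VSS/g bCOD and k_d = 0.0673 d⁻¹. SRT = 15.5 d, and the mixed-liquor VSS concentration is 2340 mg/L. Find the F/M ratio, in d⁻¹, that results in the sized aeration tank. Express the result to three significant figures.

F/M ≈ 0.401 d⁻¹

From the SRT design equation V = Y Q (S₀−S) θ_c / [X (1 + k_d θ_c)] = 0.342 × 3720 × (747 − 29.4) × 15.5 / [2340 × (1 + 0.0673 × 15.5)] = 1.42×10^7 / 4781 = 2960 m³.
Food-to-microorganism ratio F/M = Q S₀ / (V X) = 3720 × 747 / (2960 × 2340) = 0.4012 d⁻¹.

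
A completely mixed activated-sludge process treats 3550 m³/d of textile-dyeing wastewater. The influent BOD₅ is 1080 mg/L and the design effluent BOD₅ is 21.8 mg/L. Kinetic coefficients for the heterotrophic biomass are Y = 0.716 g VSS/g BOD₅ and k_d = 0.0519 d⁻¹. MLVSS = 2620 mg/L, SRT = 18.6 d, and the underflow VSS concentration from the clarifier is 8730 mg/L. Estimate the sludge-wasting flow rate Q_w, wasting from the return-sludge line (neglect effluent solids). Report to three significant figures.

Q_w ≈ 157 m³/d

Rearranging the biomass balance for a CMAS with decay, V = Y·Q·ΔS·θ_c / [X·(1+k_d θ_c)] = 0.716 × 3550 × (1080 − 21.8) × 18.6 / [2620 × (1 + 0.0519 × 18.6)] = 5×10^7 / 5149 = 9716 m³.
θ_c = V·X/(Q_w·X_r) when wasting from the recycle, so Q_w = V·X/(θ_c·X_r) = 9716 × 2620 / (18.6 × 8730) = 156.8 m³/d.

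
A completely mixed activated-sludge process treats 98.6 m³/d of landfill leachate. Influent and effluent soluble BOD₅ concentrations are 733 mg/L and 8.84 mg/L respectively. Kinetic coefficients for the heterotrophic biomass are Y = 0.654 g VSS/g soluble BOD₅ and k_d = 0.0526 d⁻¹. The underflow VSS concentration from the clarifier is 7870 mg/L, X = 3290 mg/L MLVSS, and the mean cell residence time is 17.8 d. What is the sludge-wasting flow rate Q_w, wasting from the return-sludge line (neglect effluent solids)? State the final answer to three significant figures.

Q_w ≈ 3.06 m³/d

Rearranging the biomass balance for a CMAS with decay, V = Y·Q·ΔS·θ_c / [X·(1+k_d θ_c)] = 0.654 × 98.6 × (733 − 8.84) × 17.8 / [3290 × (1 + 0.0526 × 17.8)] = 8.31×10^5 / 6370 = 130.5 m³.
Q_w = (V·X)/(θ_c X_r) = 130.5 × 3290 / (17.8 × 7870) = 3.064 m³/d.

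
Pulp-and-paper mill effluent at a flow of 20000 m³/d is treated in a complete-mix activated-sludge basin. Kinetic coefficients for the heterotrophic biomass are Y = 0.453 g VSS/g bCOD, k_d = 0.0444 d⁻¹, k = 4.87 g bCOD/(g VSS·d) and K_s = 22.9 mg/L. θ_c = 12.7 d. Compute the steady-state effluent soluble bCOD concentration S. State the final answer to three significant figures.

S ≈ 1.35 mg/L

Effluent substrate depends only on kinetics and SRT: S = K_s(1 + k_d θ_c) / [θ_c(Yk − k_d) − 1] = 22.9 × (1 + 0.0444 × 12.7) / [12.7 × (0.453 × 4.87 − 0.0444) − 1] = 35.81 / 26.45 = 1.354 mg/L.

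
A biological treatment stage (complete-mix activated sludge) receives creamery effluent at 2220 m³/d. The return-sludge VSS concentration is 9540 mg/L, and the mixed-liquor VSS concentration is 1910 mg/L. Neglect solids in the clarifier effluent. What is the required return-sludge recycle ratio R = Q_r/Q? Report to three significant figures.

Mass balance around the secondary clarifier (neglecting effluent solids): R = X / (X_r − X) = 1910 / (9540 − 1910) = 0.2503.

R ≈ 0.250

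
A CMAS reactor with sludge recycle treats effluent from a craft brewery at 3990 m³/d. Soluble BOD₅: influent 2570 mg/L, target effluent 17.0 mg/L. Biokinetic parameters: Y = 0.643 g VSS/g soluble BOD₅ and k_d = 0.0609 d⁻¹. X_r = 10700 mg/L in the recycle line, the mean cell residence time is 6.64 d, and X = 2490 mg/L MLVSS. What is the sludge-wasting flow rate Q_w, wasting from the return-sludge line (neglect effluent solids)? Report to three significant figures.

Q_w ≈ 436 m³/d

From the SRT design equation V = Y Q (S₀−S) θ_c / [X (1 + k_d θ_c)] = 0.643 × 3990 × (2570 − 17.0) × 6.64 / [2490 × (1 + 0.0609 × 6.64)] = 4.35×10^7 / 3497 = 12437 m³.
Wasting from the return line (neglecting effluent solids): Q_w = V·X / (θ_c·X_r) = 12437 × 2490 / (6.64 × 10700) = 435.9 m³/d.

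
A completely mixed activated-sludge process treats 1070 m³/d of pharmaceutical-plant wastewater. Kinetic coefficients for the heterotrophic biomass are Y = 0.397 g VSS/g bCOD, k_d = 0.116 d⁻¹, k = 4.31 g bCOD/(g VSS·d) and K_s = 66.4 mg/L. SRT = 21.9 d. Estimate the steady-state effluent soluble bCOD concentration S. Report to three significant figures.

For a completely mixed reactor with recycle the Lawrence–McCarty relation gives S = K_s·(1 + k_d·θ_c) / [θ_c·(Y·k − k_d) − 1] = 66.4 × (1 + 0.116 × 21.9) / [21.9 × (0.397 × 4.31 − 0.116) − 1] = 235.1 / 33.93 = 6.928 mg/L.

S ≈ 6.93 mg/L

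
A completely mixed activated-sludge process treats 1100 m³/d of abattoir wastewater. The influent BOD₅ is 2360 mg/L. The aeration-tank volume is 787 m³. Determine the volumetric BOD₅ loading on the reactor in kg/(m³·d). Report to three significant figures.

Applied BOD₅ load per unit volume = Q·S₀/V = (1100 × 2360/1000)/787.0 = 3.299 kg BOD₅·m⁻³·d⁻¹.

L_v ≈ 3.30 kg BOD₅/(m³·d)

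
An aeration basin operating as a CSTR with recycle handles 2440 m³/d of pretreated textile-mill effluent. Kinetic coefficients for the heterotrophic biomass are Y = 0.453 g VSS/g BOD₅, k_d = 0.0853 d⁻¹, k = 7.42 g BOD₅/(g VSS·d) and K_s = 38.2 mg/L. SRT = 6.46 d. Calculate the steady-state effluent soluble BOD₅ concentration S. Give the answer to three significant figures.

For a completely mixed reactor with recycle the Lawrence–McCarty relation gives S = K_s·(1 + k_d·θ_c) / [θ_c·(Y·k − k_d) − 1] = 38.2 × (1 + 0.0853 × 6.46) / [6.46 × (0.453 × 7.42 − 0.0853) − 1] = 59.25 / 20.16 = 2.939 mg/L.

S ≈ 2.94 mg/L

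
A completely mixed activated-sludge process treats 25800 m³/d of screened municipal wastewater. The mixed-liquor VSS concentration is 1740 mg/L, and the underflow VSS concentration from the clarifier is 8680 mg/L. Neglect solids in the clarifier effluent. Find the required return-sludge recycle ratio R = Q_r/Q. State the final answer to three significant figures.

Mass balance around the secondary clarifier (neglecting effluent solids): R = X / (X_r − X) = 1740 / (8680 − 1740) = 0.2507.

R ≈ 0.251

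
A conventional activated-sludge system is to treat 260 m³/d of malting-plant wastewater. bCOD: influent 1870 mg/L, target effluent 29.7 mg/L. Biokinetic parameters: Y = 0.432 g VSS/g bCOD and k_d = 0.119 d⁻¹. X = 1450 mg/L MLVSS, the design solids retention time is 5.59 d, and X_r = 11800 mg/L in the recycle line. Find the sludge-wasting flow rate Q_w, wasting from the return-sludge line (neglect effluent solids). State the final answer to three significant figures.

Rearranging the biomass balance for a CMAS with decay, V = Y·Q·ΔS·θ_c / [X·(1+k_d θ_c)] = 0.432 × 260 × (1870 − 29.7) × 5.59 / [1450 × (1 + 0.119 × 5.59)] = 1.16×10^6 / 2415 = 478.5 m³.
Wasting from the return line (neglecting effluent solids): Q_w = V·X / (θ_c·X_r) = 478.5 × 1450 / (5.59 × 11800) = 10.52 m³/d.

Q_w ≈ 10.5 m³/d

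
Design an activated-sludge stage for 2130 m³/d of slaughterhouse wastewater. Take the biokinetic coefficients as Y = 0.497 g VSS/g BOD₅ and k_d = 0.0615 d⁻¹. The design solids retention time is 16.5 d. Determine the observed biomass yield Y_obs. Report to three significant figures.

The observed yield is Y_obs = Y/(1 + k_d·θ_c) = 0.497 / (1 + 0.0615 × 16.5) = 0.497 / 2.015 = 0.2467 g VSS per g BOD₅ removed.

Y_obs ≈ 0.247 g VSS/g BOD₅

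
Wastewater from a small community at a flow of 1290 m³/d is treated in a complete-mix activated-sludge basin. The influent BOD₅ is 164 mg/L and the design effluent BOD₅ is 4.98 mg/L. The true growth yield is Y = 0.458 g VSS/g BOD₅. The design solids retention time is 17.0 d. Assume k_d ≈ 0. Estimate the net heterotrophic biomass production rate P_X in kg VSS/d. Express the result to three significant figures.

P_X ≈ 94.0 kg VSS/d

No decay correction is needed, so Y_obs = Y = 0.458.
Mass of BOD₅ removed per day: Q(S₀ − S) = 1290 × 159.0 g/m³ = 205.1 kg/d.
Biomass produced: P_X = Y_obs·Q·ΔS = 0.4580 × 205.1 ≈ 93.95 kg VSS/d.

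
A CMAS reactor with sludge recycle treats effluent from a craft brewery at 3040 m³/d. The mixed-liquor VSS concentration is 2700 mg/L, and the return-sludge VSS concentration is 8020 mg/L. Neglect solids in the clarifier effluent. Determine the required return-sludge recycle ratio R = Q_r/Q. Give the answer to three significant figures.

Solids balance on the clarifier gives (1+R)X = R·X_r, so R = X/(X_r − X) = 2700 / (8020 − 2700) = 0.5075.

R ≈ 0.508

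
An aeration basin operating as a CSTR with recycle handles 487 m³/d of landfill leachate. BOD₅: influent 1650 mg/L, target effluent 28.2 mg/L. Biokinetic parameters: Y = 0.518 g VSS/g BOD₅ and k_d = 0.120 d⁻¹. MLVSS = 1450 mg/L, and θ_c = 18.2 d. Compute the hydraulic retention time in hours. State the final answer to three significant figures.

τ ≈ 79.5 h

Rearranging the biomass balance for a CMAS with decay, V = Y·Q·ΔS·θ_c / [X·(1+k_d θ_c)] = 0.518 × 487 × (1650 − 28.2) × 18.2 / [1450 × (1 + 0.120 × 18.2)] = 7.45×10^6 / 4617 = 1613 m³.
HRT = V/Q = 1613 m³ / 487 m³·d⁻¹ = 3.312 d × 24 = 79.48 h.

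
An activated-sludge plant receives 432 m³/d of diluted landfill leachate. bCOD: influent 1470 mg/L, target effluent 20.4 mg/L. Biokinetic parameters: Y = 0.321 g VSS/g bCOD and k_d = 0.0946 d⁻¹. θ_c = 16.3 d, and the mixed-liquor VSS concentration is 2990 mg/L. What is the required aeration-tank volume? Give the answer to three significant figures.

From the SRT design equation V = Y Q (S₀−S) θ_c / [X (1 + k_d θ_c)] = 0.321 × 432 × (1470 − 20.4) × 16.3 / [2990 × (1 + 0.0946 × 16.3)] = 3.28×10^6 / 7601 = 431.1 m³.

V ≈ 431 m³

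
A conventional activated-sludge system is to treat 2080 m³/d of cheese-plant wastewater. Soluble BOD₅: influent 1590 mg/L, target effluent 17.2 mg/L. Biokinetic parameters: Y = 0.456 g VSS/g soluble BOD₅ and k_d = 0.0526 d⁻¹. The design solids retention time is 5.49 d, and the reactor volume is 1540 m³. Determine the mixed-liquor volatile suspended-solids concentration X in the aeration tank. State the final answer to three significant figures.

X ≈ 4130 mg/L

Solving the biomass balance for X: X = Y Q (S₀−S) θ_c / [V (1+k_d θ_c)] = 0.456 × 2080 × (1590 − 17.2) × 5.49 / [1540 × (1 + 0.0526 × 5.49)] = 4126 mg/L.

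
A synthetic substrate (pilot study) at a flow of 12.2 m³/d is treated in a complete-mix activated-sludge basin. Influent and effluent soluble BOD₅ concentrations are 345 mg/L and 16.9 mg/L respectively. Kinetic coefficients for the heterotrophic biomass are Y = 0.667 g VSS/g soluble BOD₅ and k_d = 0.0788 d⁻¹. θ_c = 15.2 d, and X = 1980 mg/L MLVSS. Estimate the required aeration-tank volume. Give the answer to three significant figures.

V ≈ 9.33 m³

Rearranging the biomass balance for a CMAS with decay, V = Y·Q·ΔS·θ_c / [X·(1+k_d θ_c)] = 0.667 × 12.2 × (345 − 16.9) × 15.2 / [1980 × (1 + 0.0788 × 15.2)] = 4.06×10^4 / 4352 = 9.326 m³.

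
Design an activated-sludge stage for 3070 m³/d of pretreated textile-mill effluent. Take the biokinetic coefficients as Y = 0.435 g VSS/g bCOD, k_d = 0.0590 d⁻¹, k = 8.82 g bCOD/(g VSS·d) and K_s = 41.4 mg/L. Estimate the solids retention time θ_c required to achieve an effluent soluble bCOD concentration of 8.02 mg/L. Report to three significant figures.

Specific growth rate at S = 8.02 mg/L: μ = YkS/(K_s+S) = 0.435·8.82·8.02/(41.4+8.02) = 0.6226 d⁻¹.
1/θ_c = 0.6226 − 0.0590 = 0.5636 d⁻¹, so θ_c = 1.774 d.

θ_c ≈ 1.77 d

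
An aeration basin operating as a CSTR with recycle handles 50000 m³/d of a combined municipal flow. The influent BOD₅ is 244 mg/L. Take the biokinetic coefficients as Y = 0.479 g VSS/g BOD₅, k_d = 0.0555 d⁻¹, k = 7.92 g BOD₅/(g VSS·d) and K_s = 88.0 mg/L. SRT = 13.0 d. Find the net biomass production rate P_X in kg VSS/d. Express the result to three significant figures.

Effluent substrate depends only on kinetics and SRT: S = K_s(1 + k_d θ_c) / [θ_c(Yk − k_d) − 1] = 88.0 × (1 + 0.0555 × 13.0) / [13.0 × (0.479 × 7.92 − 0.0555) − 1] = 151.5 / 47.60 = 3.183 mg/L.
The observed yield is Y_obs = Y/(1 + k_d·θ_c) = 0.479 / (1 + 0.0555 × 13.0) = 0.479 / 1.722 = 0.2782 g VSS per g BOD₅ removed.
ΔS = 244 − 3.18 = 240.8 mg/L, so the substrate removal rate is 50000 × 240.8/1000 = 12041 kg BOD₅/d.
Net biomass production P_X = Y_obs × Q·(S₀ − S) = 0.2782 × 12041 = 3350 kg VSS/d.

P_X ≈ 3350 kg VSS/d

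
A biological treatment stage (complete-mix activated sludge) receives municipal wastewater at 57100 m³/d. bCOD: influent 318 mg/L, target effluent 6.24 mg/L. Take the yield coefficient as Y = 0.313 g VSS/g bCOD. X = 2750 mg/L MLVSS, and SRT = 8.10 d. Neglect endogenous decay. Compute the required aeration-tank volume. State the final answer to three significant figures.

V·X = Y·Q·ΔS·θ_c gives V = 0.313 × 57100 × (318 − 6.24) × 8.10 / 2750 = 16412 m³.

V ≈ 16400 m³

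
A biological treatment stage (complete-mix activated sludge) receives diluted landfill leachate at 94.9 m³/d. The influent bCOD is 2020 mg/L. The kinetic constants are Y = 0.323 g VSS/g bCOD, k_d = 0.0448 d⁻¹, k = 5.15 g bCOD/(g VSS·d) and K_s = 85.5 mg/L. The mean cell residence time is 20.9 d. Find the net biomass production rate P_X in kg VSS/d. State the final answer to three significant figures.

Effluent substrate depends only on kinetics and SRT: S = K_s(1 + k_d θ_c) / [θ_c(Yk − k_d) − 1] = 85.5 × (1 + 0.0448 × 20.9) / [20.9 × (0.323 × 5.15 − 0.0448) − 1] = 165.6 / 32.83 = 5.043 mg/L.
The observed yield is Y_obs = Y/(1 + k_d·θ_c) = 0.323 / (1 + 0.0448 × 20.9) = 0.323 / 1.936 = 0.1668 g VSS per g bCOD removed.
Q·(S₀ − S) = 94.9 × (2020 − 5.04) × 10⁻³ = 191.2 kg/d removed.
Biomass produced: P_X = Y_obs·Q·ΔS = 0.1668 × 191.2 ≈ 31.90 kg VSS/d.

P_X ≈ 31.9 kg VSS/d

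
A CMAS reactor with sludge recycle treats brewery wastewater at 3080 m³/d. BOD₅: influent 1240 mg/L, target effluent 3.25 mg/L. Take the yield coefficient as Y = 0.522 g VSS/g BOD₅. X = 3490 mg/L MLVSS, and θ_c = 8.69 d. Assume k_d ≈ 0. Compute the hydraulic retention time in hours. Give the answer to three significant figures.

τ ≈ 38.6 h

V·X = Y·Q·ΔS·θ_c gives V = 0.522 × 3080 × (1240 − 3.25) × 8.69 / 3490 = 4951 m³.
τ = V/Q = 4951/3080 = 1.607 d, or 38.58 h.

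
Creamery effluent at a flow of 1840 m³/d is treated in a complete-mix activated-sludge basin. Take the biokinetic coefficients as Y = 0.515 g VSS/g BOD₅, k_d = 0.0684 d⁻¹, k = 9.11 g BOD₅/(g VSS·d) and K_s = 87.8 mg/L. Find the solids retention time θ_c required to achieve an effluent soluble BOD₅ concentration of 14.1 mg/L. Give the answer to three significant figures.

θ_c ≈ 1.72 d

At the target effluent, Y k S/(K_s+S) = 0.515×9.11×14.1/101.9 = 0.6492 d⁻¹.
Then 1/θ_c = μ − k_d = 0.6492 − 0.0684 = 0.5808 d⁻¹, giving θ_c = 1.722 d.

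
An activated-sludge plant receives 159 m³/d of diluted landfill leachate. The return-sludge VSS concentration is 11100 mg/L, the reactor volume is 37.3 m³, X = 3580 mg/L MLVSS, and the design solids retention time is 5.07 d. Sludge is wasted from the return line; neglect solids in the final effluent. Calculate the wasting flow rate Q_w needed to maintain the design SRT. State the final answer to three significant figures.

Q_w ≈ 2.37 m³/d

θ_c = V·X/(Q_w·X_r) when wasting from the recycle, so Q_w = V·X/(θ_c·X_r) = 37.30 × 3580 / (5.07 × 11100) = 2.373 m³/d.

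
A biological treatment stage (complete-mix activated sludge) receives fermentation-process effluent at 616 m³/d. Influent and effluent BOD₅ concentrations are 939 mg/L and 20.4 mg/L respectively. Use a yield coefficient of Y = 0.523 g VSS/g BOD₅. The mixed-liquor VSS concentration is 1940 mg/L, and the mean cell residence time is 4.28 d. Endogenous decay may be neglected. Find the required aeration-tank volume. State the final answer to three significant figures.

Biomass mass balance (decay neglected): V·X = Y·Q·(S₀ − S)·θ_c, so V = 0.523 × 616 × (939 − 20.4) × 4.28 / 1940 = 652.9 m³.

V ≈ 653 m³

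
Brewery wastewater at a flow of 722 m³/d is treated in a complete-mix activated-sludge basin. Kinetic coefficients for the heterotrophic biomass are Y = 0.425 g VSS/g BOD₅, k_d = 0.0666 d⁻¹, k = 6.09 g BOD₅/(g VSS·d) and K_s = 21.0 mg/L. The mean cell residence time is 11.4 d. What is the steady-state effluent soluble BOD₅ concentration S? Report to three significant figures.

S ≈ 1.33 mg/L

Effluent substrate depends only on kinetics and SRT: S = K_s(1 + k_d θ_c) / [θ_c(Yk − k_d) − 1] = 21.0 × (1 + 0.0666 × 11.4) / [11.4 × (0.425 × 6.09 − 0.0666) − 1] = 36.94 / 27.75 = 1.331 mg/L.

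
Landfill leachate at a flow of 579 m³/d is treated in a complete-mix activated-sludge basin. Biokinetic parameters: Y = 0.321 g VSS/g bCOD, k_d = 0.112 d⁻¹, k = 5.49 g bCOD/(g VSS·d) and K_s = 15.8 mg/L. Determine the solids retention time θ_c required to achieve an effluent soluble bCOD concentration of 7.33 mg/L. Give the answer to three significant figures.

θ_c ≈ 2.24 d

At the target effluent, Y k S/(K_s+S) = 0.321×5.49×7.33/23.13 = 0.5585 d⁻¹.
Then 1/θ_c = μ − k_d = 0.5585 − 0.112 = 0.4465 d⁻¹, giving θ_c = 2.240 d.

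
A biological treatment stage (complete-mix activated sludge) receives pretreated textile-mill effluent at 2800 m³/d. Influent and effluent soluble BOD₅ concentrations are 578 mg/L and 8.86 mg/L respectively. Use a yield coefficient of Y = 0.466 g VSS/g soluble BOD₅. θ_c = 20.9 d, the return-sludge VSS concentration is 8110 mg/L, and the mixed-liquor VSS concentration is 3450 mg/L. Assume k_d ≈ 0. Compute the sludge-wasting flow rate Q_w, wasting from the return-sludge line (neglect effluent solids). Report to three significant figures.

Q_w ≈ 91.6 m³/d

Biomass mass balance (decay neglected): V·X = Y·Q·(S₀ − S)·θ_c, so V = 0.466 × 2800 × (578 − 8.86) × 20.9 / 3450 = 4499 m³.
θ_c = V·X/(Q_w·X_r) when wasting from the recycle, so Q_w = V·X/(θ_c·X_r) = 4499 × 3450 / (20.9 × 8110) = 91.57 m³/d.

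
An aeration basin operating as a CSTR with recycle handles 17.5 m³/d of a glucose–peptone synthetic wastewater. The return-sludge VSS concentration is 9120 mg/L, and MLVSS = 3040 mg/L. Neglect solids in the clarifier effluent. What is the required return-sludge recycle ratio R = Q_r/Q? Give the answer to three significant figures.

Mass balance around the secondary clarifier (neglecting effluent solids): R = X / (X_r − X) = 3040 / (9120 − 3040) = 0.5000.

R ≈ 0.500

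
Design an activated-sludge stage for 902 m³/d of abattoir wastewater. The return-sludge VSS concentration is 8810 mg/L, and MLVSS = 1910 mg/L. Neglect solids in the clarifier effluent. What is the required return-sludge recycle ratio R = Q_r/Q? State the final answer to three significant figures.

R = Q_r/Q = X/(X_r − X) = 1910 / (8810 − 1910) = 0.2768.

R ≈ 0.277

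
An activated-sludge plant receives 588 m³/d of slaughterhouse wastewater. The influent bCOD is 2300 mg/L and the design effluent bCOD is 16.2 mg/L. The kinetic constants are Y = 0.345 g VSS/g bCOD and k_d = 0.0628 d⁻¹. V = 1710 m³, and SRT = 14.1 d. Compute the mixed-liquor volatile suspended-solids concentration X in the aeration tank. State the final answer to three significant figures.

X ≈ 2030 mg/L

Solving the biomass balance for X: X = Y Q (S₀−S) θ_c / [V (1+k_d θ_c)] = 0.345 × 588 × (2300 − 16.2) × 14.1 / [1710 × (1 + 0.0628 × 14.1)] = 2026 mg/L.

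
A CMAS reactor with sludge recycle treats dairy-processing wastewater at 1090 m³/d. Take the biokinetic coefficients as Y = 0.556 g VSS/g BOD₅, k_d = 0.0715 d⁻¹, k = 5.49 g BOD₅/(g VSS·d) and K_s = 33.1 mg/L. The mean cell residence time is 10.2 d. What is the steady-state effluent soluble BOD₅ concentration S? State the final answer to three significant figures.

Effluent substrate depends only on kinetics and SRT: S = K_s(1 + k_d θ_c) / [θ_c(Yk − k_d) − 1] = 33.1 × (1 + 0.0715 × 10.2) / [10.2 × (0.556 × 5.49 − 0.0715) − 1] = 57.24 / 29.41 = 1.947 mg/L.

S ≈ 1.95 mg/L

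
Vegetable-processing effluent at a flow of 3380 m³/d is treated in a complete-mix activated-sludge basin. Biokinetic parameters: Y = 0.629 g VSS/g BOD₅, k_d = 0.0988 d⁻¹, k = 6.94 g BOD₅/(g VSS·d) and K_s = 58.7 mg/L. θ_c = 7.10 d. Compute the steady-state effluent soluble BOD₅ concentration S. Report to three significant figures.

S ≈ 3.41 mg/L

Effluent substrate depends only on kinetics and SRT: S = K_s(1 + k_d θ_c) / [θ_c(Yk − k_d) − 1] = 58.7 × (1 + 0.0988 × 7.10) / [7.10 × (0.629 × 6.94 − 0.0988) − 1] = 99.88 / 29.29 = 3.410 mg/L.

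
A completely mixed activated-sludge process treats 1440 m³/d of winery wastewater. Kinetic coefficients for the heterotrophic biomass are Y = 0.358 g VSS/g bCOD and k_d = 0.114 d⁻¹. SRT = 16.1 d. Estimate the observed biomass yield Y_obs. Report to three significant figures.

Y_obs = Y / (1 + k_d θ_c) = 0.358 / (1 + 0.114 × 16.1) = 0.358 / 2.835 = 0.1263.

Y_obs ≈ 0.126 g VSS/g bCOD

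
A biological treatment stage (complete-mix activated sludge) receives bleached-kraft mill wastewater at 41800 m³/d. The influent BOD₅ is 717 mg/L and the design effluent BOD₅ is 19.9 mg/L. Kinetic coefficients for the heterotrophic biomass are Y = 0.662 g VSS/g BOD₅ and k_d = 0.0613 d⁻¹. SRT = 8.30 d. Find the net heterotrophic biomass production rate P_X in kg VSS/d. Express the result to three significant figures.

P_X ≈ 12800 kg VSS/d

The observed yield is Y_obs = Y/(1 + k_d·θ_c) = 0.662 / (1 + 0.0613 × 8.30) = 0.662 / 1.509 = 0.4388 g VSS per g BOD₅ removed.
Q·(S₀ − S) = 41800 × (717 − 19.9) × 10⁻³ = 29139 kg/d removed.
Net biomass production P_X = Y_obs × Q·(S₀ − S) = 0.4388 × 29139 = 12785 kg VSS/d.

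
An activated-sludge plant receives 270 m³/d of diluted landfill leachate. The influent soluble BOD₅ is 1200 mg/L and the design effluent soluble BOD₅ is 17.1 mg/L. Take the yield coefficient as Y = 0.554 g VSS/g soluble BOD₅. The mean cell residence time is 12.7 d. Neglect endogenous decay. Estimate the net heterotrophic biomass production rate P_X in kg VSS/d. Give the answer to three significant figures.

P_X ≈ 177 kg VSS/d

With endogenous decay neglected, the observed yield equals the true yield: Y_obs = Y = 0.554 g VSS/g soluble BOD₅.
Substrate removed = Q·(S₀ − S) = 270 m³/d × (1200 − 17.1) g/m³ = 3.19×10^5 g/d = 319.4 kg/d.
P_X = Y_obs · Q(S₀ − S) = 0.5540 × 319.4 = 176.9 kg VSS/d.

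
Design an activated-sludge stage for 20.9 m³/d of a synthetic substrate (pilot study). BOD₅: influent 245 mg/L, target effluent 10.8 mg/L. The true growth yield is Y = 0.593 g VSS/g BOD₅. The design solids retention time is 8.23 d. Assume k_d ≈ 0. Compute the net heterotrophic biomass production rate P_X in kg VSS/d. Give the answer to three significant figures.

P_X ≈ 2.90 kg VSS/d

No decay correction is needed, so Y_obs = Y = 0.593.
Q·(S₀ − S) = 20.9 × (245 − 10.8) × 10⁻³ = 4.895 kg/d removed.
Biomass produced: P_X = Y_obs·Q·ΔS = 0.5930 × 4.895 ≈ 2.903 kg VSS/d.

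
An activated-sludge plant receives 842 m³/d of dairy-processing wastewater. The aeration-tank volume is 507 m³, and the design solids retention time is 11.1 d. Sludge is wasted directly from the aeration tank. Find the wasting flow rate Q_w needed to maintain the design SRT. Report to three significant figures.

Q_w ≈ 45.7 m³/d

Wasting from the aeration tank: Q_w = V / θ_c = 507.0 / 11.1 = 45.68 m³/d.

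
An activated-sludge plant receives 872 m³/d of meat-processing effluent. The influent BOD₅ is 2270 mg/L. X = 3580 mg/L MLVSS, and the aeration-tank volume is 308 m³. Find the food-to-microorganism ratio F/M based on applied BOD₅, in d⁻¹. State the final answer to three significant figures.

F/M ≈ 1.80 d⁻¹

Food-to-microorganism ratio F/M = Q S₀ / (V X) = 872 × 2270 / (308.0 × 3580) = 1.795 d⁻¹.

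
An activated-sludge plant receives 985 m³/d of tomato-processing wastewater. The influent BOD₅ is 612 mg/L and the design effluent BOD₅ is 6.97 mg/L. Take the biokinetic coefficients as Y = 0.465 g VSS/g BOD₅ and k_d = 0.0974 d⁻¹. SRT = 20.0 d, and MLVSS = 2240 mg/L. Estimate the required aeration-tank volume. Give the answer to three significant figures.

V ≈ 839 m³

From the SRT design equation V = Y Q (S₀−S) θ_c / [X (1 + k_d θ_c)] = 0.465 × 985 × (612 − 6.97) × 20.0 / [2240 × (1 + 0.0974 × 20.0)] = 5.54×10^6 / 6604 = 839.3 m³.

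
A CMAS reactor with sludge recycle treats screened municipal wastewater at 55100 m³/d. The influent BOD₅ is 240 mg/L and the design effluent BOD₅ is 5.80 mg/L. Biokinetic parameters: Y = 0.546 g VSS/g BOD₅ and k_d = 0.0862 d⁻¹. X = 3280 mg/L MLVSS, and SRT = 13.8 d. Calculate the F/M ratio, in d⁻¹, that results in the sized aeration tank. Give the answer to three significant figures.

F/M ≈ 0.298 d⁻¹

Rearranging the biomass balance for a CMAS with decay, V = Y·Q·ΔS·θ_c / [X·(1+k_d θ_c)] = 0.546 × 55100 × (240 − 5.80) × 13.8 / [3280 × (1 + 0.0862 × 13.8)] = 9.72×10^7 / 7182 = 13539 m³.
F/M = applied load / biomass = Q·S₀/(V·X) = 55100 × 240 / (13539 × 3280) = 0.2978 d⁻¹.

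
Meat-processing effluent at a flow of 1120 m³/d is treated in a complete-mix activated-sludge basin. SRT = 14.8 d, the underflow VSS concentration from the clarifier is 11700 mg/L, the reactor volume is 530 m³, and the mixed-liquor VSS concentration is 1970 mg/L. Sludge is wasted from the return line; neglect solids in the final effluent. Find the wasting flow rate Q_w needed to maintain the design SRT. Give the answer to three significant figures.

Wasting from the return line (neglecting effluent solids): Q_w = V·X / (θ_c·X_r) = 530.0 × 1970 / (14.8 × 11700) = 6.030 m³/d.

Q_w ≈ 6.03 m³/d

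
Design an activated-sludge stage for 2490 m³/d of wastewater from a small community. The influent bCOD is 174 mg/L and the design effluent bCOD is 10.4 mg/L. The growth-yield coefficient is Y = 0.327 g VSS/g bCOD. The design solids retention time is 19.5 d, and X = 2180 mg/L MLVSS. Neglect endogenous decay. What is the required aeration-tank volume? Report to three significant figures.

V ≈ 1190 m³

Biomass mass balance (decay neglected): V·X = Y·Q·(S₀ − S)·θ_c, so V = 0.327 × 2490 × (174 − 10.4) × 19.5 / 2180 = 1192 m³.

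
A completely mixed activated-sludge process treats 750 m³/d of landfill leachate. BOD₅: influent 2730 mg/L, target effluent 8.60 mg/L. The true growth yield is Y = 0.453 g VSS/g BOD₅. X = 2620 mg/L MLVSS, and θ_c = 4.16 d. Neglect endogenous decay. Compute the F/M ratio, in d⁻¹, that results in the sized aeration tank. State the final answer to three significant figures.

Biomass mass balance (decay neglected): V·X = Y·Q·(S₀ − S)·θ_c, so V = 0.453 × 750 × (2730 − 8.60) × 4.16 / 2620 = 1468 m³.
Food-to-microorganism ratio F/M = Q S₀ / (V X) = 750 × 2730 / (1468 × 2620) = 0.5323 d⁻¹.

F/M ≈ 0.532 d⁻¹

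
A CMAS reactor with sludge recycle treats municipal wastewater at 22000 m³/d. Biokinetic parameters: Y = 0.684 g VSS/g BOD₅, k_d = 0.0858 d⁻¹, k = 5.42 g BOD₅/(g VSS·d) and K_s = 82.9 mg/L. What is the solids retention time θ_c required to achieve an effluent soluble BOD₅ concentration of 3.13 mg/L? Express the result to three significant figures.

Specific growth rate at S = 3.13 mg/L: μ = YkS/(K_s+S) = 0.684·5.42·3.13/(82.9+3.13) = 0.1349 d⁻¹.
1/θ_c = 0.1349 − 0.0858 = 0.04908 d⁻¹, so θ_c = 20.37 d.

θ_c ≈ 20.4 d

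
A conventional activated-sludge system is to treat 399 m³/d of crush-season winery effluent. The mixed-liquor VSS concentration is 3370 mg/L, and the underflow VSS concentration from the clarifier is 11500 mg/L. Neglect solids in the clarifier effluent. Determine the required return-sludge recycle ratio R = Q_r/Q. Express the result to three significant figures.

Solids balance on the clarifier gives (1+R)X = R·X_r, so R = X/(X_r − X) = 3370 / (11500 − 3370) = 0.4145.

R ≈ 0.415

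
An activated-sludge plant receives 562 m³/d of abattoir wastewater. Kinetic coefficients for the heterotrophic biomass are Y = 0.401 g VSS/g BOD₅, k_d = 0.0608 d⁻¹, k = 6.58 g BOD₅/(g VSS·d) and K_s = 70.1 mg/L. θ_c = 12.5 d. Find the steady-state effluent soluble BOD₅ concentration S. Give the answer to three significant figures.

S ≈ 3.95 mg/L

Effluent substrate depends only on kinetics and SRT: S = K_s(1 + k_d θ_c) / [θ_c(Yk − k_d) − 1] = 70.1 × (1 + 0.0608 × 12.5) / [12.5 × (0.401 × 6.58 − 0.0608) − 1] = 123.4 / 31.22 = 3.952 mg/L.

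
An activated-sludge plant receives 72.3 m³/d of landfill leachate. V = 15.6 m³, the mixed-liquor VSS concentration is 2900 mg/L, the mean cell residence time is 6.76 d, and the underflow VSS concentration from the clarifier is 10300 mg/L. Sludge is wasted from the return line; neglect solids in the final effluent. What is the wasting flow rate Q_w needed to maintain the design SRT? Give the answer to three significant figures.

Q_w ≈ 0.650 m³/d

Wasting from the return line (neglecting effluent solids): Q_w = V·X / (θ_c·X_r) = 15.60 × 2900 / (6.76 × 10300) = 0.6497 m³/d.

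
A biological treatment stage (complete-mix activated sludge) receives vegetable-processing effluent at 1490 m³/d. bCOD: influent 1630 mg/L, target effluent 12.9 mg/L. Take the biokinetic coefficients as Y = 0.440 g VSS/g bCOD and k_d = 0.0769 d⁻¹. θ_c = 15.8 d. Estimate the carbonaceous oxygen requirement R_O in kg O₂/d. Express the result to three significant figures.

Observed yield with endogenous decay: Y_obs = Y / (1 + k_d·θ_c) = 0.440 / (1 + 0.0769 × 15.8) = 0.440 / 2.215 = 0.1986 g VSS/g bCOD.
Mass of bCOD removed per day: Q(S₀ − S) = 1490 × 1617 g/m³ = 2409 kg/d.
Biomass synthesised: P_X = Y_obs × 2409 = 478.6 kg VSS/d.
Carbonaceous O₂ demand = substrate oxidised − cell-mass equivalent = 2409 − 1.42 × 478.6 = 1730 kg O₂/d.

R_O ≈ 1730 kg O₂/d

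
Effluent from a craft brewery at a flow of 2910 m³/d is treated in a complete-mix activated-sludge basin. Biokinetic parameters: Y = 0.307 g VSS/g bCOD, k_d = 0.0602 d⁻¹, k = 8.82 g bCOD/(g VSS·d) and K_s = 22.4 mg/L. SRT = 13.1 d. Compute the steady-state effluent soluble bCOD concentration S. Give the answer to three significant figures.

Effluent substrate depends only on kinetics and SRT: S = K_s(1 + k_d θ_c) / [θ_c(Yk − k_d) − 1] = 22.4 × (1 + 0.0602 × 13.1) / [13.1 × (0.307 × 8.82 − 0.0602) − 1] = 40.07 / 33.68 = 1.189 mg/L.

S ≈ 1.19 mg/L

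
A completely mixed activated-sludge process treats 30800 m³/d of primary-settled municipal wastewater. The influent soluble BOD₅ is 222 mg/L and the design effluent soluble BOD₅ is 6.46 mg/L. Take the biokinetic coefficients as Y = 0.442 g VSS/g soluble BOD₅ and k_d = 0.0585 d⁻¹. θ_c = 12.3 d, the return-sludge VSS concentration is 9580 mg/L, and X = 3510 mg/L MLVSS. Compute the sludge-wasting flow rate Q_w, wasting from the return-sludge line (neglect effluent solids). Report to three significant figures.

From the SRT design equation V = Y Q (S₀−S) θ_c / [X (1 + k_d θ_c)] = 0.442 × 30800 × (222 − 6.46) × 12.3 / [3510 × (1 + 0.0585 × 12.3)] = 3.61×10^7 / 6036 = 5980 m³.
θ_c = V·X/(Q_w·X_r) when wasting from the recycle, so Q_w = V·X/(θ_c·X_r) = 5980 × 3510 / (12.3 × 9580) = 178.1 m³/d.

Q_w ≈ 178 m³/d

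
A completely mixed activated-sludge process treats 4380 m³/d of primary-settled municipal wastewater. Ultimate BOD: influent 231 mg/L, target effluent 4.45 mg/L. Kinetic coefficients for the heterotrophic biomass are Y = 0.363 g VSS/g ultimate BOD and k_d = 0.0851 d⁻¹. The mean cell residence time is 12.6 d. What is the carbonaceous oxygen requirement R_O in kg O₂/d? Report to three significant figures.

R_O ≈ 745 kg O₂/d

The observed yield is Y_obs = Y/(1 + k_d·θ_c) = 0.363 / (1 + 0.0851 × 12.6) = 0.363 / 2.072 = 0.1752 g VSS per g ultimate BOD removed.
Substrate removed = Q·(S₀ − S) = 4380 m³/d × (231 − 4.45) g/m³ = 9.92×10^5 g/d = 992.3 kg/d.
Net sludge production P_X = 0.1752 × 992.3 = 173.8 kg VSS/d.
Carbonaceous O₂ demand = substrate oxidised − cell-mass equivalent = 992.3 − 1.42 × 173.8 = 745.5 kg O₂/d.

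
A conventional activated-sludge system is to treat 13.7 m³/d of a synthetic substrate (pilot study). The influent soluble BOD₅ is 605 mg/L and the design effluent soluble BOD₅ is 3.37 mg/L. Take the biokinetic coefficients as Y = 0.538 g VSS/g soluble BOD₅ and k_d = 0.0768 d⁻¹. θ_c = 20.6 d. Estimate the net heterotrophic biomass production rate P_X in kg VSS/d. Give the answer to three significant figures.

P_X ≈ 1.72 kg VSS/d

Y_obs = Y / (1 + k_d θ_c) = 0.538 / (1 + 0.0768 × 20.6) = 0.538 / 2.582 = 0.2084.
Substrate removed = Q·(S₀ − S) = 13.7 m³/d × (605 − 3.37) g/m³ = 8.24×10^3 g/d = 8.242 kg/d.
So the net sludge growth is P_X = 0.2084 × 8.242 = 1.717 kg VSS/d.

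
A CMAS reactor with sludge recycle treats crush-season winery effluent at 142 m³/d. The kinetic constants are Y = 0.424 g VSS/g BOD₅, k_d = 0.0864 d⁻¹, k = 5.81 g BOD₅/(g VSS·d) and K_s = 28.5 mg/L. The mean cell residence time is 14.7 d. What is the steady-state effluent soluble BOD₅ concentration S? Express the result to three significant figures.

Effluent substrate depends only on kinetics and SRT: S = K_s(1 + k_d θ_c) / [θ_c(Yk − k_d) − 1] = 28.5 × (1 + 0.0864 × 14.7) / [14.7 × (0.424 × 5.81 − 0.0864) − 1] = 64.70 / 33.94 = 1.906 mg/L.

S ≈ 1.91 mg/L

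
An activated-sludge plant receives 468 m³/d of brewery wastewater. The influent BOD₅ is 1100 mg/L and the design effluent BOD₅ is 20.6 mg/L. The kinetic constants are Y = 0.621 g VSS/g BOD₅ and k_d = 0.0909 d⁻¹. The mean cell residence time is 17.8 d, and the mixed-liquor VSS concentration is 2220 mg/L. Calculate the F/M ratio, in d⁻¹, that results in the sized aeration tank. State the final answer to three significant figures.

Rearranging the biomass balance for a CMAS with decay, V = Y·Q·ΔS·θ_c / [X·(1+k_d θ_c)] = 0.621 × 468 × (1100 − 20.6) × 17.8 / [2220 × (1 + 0.0909 × 17.8)] = 5.58×10^6 / 5812 = 960.8 m³.
F/M = Q·S₀ / (V·X) = 468 × 1100 / (960.8 × 2220) = 0.2414 g BOD₅·(g VSS·d)⁻¹.

F/M ≈ 0.241 d⁻¹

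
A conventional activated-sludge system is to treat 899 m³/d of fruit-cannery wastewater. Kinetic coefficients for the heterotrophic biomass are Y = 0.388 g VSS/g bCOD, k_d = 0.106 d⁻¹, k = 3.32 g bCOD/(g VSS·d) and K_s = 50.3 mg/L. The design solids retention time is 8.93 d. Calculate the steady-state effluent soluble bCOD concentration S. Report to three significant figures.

S ≈ 10.2 mg/L

From the Monod/SRT balance for a CMAS, S = K_s·(1+k_d θ_c)/[θ_c·(Y k − k_d) − 1] = 50.3 × (1 + 0.106 × 8.93) / [8.93 × (0.388 × 3.32 − 0.106) − 1] = 97.91 / 9.557 = 10.25 mg/L.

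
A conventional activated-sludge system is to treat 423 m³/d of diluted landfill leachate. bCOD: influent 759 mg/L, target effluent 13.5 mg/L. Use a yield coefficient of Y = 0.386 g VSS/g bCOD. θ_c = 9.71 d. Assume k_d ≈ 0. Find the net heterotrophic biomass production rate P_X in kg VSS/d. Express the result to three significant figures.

With endogenous decay neglected, the observed yield equals the true yield: Y_obs = Y = 0.386 g VSS/g bCOD.
Mass of bCOD removed per day: Q(S₀ − S) = 423 × 745.5 g/m³ = 315.3 kg/d.
Net biomass production P_X = Y_obs × Q·(S₀ − S) = 0.3860 × 315.3 = 121.7 kg VSS/d.

P_X ≈ 122 kg VSS/d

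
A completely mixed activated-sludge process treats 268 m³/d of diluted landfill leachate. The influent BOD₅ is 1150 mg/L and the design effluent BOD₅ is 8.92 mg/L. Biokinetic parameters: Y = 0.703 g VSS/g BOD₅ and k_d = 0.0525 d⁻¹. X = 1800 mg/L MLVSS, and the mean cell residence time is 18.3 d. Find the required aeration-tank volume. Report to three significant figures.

V ≈ 1110 m³

Steady-state biomass mass balance: V·X·(1 + k_d·θ_c) = Y·Q·(S₀ − S)·θ_c, so V = 0.703 × 268 × (1150 − 8.92) × 18.3 / [1800 × (1 + 0.0525 × 18.3)] = 3.93×10^6 / 3529 = 1115 m³.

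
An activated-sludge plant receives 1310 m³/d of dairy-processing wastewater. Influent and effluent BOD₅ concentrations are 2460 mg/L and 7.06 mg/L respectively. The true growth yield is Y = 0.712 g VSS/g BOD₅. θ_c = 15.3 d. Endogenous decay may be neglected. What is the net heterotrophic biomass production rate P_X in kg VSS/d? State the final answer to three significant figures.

No decay correction is needed, so Y_obs = Y = 0.712.
Substrate removed = Q·(S₀ − S) = 1310 m³/d × (2460 − 7.06) g/m³ = 3.21×10^6 g/d = 3213 kg/d.
Biomass produced: P_X = Y_obs·Q·ΔS = 0.7120 × 3213 ≈ 2288 kg VSS/d.

P_X ≈ 2290 kg VSS/d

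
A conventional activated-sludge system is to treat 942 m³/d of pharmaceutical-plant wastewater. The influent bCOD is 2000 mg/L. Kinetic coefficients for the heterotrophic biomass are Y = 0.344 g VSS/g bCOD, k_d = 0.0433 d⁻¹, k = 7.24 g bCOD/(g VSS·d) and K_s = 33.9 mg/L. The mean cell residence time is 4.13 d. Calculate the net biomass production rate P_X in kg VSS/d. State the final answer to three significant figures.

P_X ≈ 549 kg VSS/d

From the Monod/SRT balance for a CMAS, S = K_s·(1+k_d θ_c)/[θ_c·(Y k − k_d) − 1] = 33.9 × (1 + 0.0433 × 4.13) / [4.13 × (0.344 × 7.24 − 0.0433) − 1] = 39.96 / 9.107 = 4.388 mg/L.
The observed yield is Y_obs = Y/(1 + k_d·θ_c) = 0.344 / (1 + 0.0433 × 4.13) = 0.344 / 1.179 = 0.2918 g VSS per g bCOD removed.
ΔS = 2000 − 4.39 = 1996 mg/L, so the substrate removal rate is 942 × 1996/1000 = 1880 kg bCOD/d.
Biomass produced: P_X = Y_obs·Q·ΔS = 0.2918 × 1880 ≈ 548.6 kg VSS/d.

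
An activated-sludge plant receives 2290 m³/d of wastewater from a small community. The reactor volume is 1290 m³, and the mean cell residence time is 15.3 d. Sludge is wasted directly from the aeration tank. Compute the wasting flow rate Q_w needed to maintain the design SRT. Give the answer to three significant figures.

With mixed-liquor wasting, θ_c = V/Q_w, so Q_w = V/θ_c = 1290/15.3 = 84.31 m³/d.

Q_w ≈ 84.3 m³/d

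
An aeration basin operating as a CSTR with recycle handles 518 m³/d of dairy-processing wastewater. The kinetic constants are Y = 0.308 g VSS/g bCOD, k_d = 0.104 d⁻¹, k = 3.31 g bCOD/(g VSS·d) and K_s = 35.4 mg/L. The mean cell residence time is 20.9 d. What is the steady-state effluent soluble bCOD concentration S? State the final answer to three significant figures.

Effluent substrate depends only on kinetics and SRT: S = K_s(1 + k_d θ_c) / [θ_c(Yk − k_d) − 1] = 35.4 × (1 + 0.104 × 20.9) / [20.9 × (0.308 × 3.31 − 0.104) − 1] = 112.3 / 18.13 = 6.195 mg/L.

S ≈ 6.20 mg/L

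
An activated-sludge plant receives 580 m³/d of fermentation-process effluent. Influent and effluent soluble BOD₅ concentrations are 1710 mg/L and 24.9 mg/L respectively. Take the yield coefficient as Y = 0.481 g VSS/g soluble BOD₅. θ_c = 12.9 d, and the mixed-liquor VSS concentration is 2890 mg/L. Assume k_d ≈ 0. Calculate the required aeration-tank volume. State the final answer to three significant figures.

V ≈ 2100 m³

Biomass mass balance (decay neglected): V·X = Y·Q·(S₀ − S)·θ_c, so V = 0.481 × 580 × (1710 − 24.9) × 12.9 / 2890 = 2098 m³.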